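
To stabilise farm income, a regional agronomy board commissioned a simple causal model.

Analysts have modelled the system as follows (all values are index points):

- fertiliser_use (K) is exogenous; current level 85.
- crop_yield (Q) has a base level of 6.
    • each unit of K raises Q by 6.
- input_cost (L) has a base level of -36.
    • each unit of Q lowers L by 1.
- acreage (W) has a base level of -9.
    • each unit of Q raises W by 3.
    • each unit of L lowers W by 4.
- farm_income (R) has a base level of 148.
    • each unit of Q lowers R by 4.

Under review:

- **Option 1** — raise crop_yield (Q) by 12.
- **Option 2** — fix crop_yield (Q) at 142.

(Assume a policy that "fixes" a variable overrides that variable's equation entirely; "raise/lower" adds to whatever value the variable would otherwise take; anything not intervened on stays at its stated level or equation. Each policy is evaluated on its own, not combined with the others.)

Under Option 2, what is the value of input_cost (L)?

Option 2 (Q := 142):
  K = 85
  Q = 142
  L = -36 − 142 = -178

-178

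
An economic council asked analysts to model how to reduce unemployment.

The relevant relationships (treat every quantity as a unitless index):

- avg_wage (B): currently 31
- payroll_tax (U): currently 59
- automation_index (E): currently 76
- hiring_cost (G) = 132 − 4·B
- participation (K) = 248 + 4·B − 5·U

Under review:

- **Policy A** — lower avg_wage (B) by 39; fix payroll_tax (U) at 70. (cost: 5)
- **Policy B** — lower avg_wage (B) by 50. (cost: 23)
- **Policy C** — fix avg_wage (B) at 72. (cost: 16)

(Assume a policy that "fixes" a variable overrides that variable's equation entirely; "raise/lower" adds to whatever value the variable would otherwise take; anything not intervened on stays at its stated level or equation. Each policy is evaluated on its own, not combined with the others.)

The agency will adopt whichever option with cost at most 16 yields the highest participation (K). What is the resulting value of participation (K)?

241

Policy A (B − 39, U := 70):
  B = 31 − 39 = -8
  U = 70
  K = 248 + 4·(-8) − 5·70 = -134
Policy C (B := 72):
  B = 72
  U = 59
  K = 248 + 4·72 − 5·59 = 241
Comparing — Policy A: K=-134, Policy C: K=241. Highest is 241 (Policy C).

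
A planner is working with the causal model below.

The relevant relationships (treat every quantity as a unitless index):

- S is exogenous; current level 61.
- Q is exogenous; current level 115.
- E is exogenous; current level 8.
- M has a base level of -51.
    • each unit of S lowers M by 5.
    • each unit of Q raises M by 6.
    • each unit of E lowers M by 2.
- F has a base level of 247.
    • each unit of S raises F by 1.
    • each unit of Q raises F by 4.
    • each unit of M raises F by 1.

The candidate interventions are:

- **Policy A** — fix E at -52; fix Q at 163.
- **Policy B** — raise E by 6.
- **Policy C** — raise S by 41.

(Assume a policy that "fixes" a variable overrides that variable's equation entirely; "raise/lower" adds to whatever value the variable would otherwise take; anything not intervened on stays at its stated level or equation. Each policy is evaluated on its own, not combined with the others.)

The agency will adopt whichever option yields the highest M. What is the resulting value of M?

726

Policy A (E := -52, Q := 163):
  S = 61
  Q = 163
  E = -52
  M = -51 − 5·61 + 6·163 − 2·(-52) = 726
Policy B (E + 6):
  S = 61
  Q = 115
  E = 8 + 6 = 14
  M = -51 − 5·61 + 6·115 − 2·14 = 306
Policy C (S + 41):
  S = 61 + 41 = 102
  Q = 115
  E = 8
  M = -51 − 5·102 + 6·115 − 2·8 = 113
Comparing — Policy A: M=726, Policy B: M=306, Policy C: M=113. Highest is 726 (Policy A).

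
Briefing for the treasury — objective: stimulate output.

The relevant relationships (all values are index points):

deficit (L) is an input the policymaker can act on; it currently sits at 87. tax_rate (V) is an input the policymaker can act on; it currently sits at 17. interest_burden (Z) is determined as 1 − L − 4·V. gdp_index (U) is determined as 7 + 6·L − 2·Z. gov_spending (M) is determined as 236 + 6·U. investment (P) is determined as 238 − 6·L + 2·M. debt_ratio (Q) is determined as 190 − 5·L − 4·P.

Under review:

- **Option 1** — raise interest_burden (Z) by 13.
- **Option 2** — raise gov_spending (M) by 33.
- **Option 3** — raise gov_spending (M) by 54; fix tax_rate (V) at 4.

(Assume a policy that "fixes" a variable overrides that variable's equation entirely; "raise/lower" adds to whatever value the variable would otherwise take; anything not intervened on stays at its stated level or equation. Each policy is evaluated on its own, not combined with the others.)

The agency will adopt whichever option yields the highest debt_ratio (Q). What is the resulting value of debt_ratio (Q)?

-36613

Option 1 (Z + 13):
  L = 87
  V = 17
  Z = 1 − 87 − 4·17 (+13 from intervention) = -141
  U = 7 + 6·87 − 2·(-141) = 811
  M = 236 + 6·811 = 5102
  P = 238 − 6·87 + 2·5102 = 9920
  Q = 190 − 5·87 − 4·9920 = -39925
Option 2 (M + 33):
  L = 87
  V = 17
  Z = 1 − 87 − 4·17 = -154
  U = 7 + 6·87 − 2·(-154) = 837
  M = 236 + 6·837 (+33 from intervention) = 5291
  P = 238 − 6·87 + 2·5291 = 10298
  Q = 190 − 5·87 − 4·10298 = -41437
Option 3 (M + 54, V := 4):
  L = 87
  V = 4
  Z = 1 − 87 − 4·4 = -102
  U = 7 + 6·87 − 2·(-102) = 733
  M = 236 + 6·733 (+54 from intervention) = 4688
  P = 238 − 6·87 + 2·4688 = 9092
  Q = 190 − 5·87 − 4·9092 = -36613
Comparing — Option 1: Q=-39925, Option 2: Q=-41437, Option 3: Q=-36613. Highest is -36613 (Option 3).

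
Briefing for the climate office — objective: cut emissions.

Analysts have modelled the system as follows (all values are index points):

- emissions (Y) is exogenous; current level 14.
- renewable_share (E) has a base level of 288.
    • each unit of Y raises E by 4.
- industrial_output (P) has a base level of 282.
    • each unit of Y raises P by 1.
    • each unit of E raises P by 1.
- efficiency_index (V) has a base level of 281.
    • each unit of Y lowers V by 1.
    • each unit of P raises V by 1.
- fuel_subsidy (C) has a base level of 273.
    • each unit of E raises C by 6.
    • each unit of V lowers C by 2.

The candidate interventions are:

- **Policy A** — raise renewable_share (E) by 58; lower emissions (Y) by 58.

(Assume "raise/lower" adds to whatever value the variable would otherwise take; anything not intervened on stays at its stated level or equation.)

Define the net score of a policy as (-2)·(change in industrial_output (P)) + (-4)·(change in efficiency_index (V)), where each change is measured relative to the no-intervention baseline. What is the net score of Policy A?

1160

Baseline:
  Y = 14
  E = 288 + 4·14 = 344
  P = 282 + 14 + 344 = 640
  V = 281 − 14 + 640 = 907
Policy A (E + 58, Y − 58):
  Y = 14 − 58 = -44
  E = 288 + 4·(-44) (+58 from intervention) = 170
  P = 282 + (-44) + 170 = 408
  V = 281 − (-44) + 408 = 733
ΔP = 408 − 640 = -232; ΔV = 733 − 907 = -174
Score = (-2)·(-232) + (-4)·(-174) = 1160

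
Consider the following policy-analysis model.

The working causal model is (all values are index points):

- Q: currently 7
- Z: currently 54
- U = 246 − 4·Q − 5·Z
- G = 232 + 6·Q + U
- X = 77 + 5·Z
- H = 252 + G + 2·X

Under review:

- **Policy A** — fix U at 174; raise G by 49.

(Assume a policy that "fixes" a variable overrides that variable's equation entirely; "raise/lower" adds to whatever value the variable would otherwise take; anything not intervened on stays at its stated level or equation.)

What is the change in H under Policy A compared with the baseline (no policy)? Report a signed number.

Baseline:
  Q = 7
  Z = 54
  U = 246 − 4·7 − 5·54 = -52
  G = 232 + 6·7 + (-52) = 222
  X = 77 + 5·54 = 347
  H = 252 + 222 + 2·347 = 1168
Policy A (U := 174, G + 49):
  Q = 7
  Z = 54
  U = 174
  G = 232 + 6·7 + 174 (+49 from intervention) = 497
  X = 77 + 5·54 = 347
  H = 252 + 497 + 2·347 = 1443
Change in H: 1443 − 1168 = 275

275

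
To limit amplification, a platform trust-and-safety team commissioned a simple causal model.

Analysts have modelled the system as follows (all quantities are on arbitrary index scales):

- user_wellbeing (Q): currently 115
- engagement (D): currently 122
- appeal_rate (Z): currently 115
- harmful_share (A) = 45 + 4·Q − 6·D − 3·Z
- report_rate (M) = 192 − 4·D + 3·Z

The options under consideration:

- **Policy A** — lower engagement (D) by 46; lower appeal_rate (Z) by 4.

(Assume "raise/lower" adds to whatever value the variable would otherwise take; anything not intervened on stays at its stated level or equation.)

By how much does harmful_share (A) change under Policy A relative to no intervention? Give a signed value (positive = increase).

Baseline:
  Q = 115
  D = 122
  Z = 115
  A = 45 + 4·115 − 6·122 − 3·115 = -572
Policy A (D − 46, Z − 4):
  Q = 115
  D = 122 − 46 = 76
  Z = 115 − 4 = 111
  A = 45 + 4·115 − 6·76 − 3·111 = -284
Change in A: -284 − (-572) = 288

288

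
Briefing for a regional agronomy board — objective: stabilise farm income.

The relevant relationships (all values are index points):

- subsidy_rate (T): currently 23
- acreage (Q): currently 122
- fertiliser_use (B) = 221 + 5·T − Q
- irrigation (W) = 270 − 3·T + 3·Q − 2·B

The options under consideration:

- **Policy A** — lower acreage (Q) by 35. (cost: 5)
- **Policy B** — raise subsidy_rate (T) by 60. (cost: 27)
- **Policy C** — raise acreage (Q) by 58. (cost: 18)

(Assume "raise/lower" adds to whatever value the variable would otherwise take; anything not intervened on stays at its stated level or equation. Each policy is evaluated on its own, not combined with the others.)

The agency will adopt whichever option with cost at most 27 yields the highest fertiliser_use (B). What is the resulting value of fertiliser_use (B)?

Policy A (Q − 35):
  T = 23
  Q = 122 − 35 = 87
  B = 221 + 5·23 − 87 = 249
Policy B (T + 60):
  T = 23 + 60 = 83
  Q = 122
  B = 221 + 5·83 − 122 = 514
Policy C (Q + 58):
  T = 23
  Q = 122 + 58 = 180
  B = 221 + 5·23 − 180 = 156
Comparing — Policy A: B=249, Policy B: B=514, Policy C: B=156. Highest is 514 (Policy B).

514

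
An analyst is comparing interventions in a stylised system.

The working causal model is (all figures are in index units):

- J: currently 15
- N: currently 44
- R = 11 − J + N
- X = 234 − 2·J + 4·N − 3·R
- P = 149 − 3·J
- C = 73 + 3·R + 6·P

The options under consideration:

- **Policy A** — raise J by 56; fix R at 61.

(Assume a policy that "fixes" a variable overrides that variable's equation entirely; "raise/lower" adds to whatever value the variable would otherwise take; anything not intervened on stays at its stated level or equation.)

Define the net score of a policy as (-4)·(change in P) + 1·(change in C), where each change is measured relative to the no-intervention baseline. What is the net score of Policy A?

-273

Baseline:
  J = 15
  N = 44
  R = 11 − 15 + 44 = 40
  P = 149 − 3·15 = 104
  C = 73 + 3·40 + 6·104 = 817
Policy A (J + 56, R := 61):
  J = 15 + 56 = 71
  N = 44
  R = 61
  P = 149 − 3·71 = -64
  C = 73 + 3·61 + 6·(-64) = -128
ΔP = -64 − 104 = -168; ΔC = -128 − 817 = -945
Score = (-4)·(-168) + 1·(-945) = -273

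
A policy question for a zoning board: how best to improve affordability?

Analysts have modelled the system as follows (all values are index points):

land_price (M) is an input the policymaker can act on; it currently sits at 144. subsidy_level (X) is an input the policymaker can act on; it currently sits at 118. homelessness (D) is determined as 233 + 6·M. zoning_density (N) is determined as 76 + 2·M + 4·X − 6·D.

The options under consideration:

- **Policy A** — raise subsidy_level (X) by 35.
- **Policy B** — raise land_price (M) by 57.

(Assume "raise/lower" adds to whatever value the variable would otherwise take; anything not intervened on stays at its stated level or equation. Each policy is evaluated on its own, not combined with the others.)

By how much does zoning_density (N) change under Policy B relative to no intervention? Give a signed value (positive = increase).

-1938

Baseline:
  M = 144
  X = 118
  D = 233 + 6·144 = 1097
  N = 76 + 2·144 + 4·118 − 6·1097 = -5746
Policy B (M + 57):
  M = 144 + 57 = 201
  X = 118
  D = 233 + 6·201 = 1439
  N = 76 + 2·201 + 4·118 − 6·1439 = -7684
Change in N: -7684 − (-5746) = -1938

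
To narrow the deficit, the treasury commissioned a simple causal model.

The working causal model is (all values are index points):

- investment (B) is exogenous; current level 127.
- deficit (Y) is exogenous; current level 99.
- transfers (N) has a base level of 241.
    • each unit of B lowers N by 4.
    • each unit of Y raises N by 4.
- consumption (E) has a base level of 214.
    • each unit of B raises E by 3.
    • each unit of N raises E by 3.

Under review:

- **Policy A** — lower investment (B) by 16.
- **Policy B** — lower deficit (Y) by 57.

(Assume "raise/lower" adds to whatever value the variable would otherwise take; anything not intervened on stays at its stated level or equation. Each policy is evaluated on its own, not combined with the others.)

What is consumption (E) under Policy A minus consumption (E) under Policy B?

Policy A (B − 16):
  B = 127 − 16 = 111
  Y = 99
  N = 241 − 4·111 + 4·99 = 193
  E = 214 + 3·111 + 3·193 = 1126
Policy B (Y − 57):
  B = 127
  Y = 99 − 57 = 42
  N = 241 − 4·127 + 4·42 = -99
  E = 214 + 3·127 + 3·(-99) = 298
E: 1126 − 298 = 828

828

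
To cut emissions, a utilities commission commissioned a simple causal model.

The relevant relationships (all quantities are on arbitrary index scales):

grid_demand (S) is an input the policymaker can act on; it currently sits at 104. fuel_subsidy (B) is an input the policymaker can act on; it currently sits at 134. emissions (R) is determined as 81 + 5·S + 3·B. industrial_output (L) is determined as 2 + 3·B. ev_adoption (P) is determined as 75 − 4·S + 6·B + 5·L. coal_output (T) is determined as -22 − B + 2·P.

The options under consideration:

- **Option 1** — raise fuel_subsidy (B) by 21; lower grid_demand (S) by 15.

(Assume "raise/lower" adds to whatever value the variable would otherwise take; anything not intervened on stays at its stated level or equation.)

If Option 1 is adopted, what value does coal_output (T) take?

5791

Option 1 (B + 21, S − 15):
  S = 104 − 15 = 89
  B = 134 + 21 = 155
  L = 2 + 3·155 = 467
  P = 75 − 4·89 + 6·155 + 5·467 = 2984
  T = -22 − 155 + 2·2984 = 5791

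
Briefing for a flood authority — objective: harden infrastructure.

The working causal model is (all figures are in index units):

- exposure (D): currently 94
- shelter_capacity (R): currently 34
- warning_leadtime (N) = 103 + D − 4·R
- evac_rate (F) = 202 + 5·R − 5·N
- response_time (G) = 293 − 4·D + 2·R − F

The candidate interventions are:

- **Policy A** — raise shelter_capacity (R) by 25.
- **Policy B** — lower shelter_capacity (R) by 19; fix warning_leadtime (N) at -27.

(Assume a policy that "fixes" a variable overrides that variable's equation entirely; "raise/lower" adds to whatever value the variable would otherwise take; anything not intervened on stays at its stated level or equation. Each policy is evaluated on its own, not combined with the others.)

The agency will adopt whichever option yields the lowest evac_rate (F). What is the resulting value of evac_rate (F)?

Policy A (R + 25):
  D = 94
  R = 34 + 25 = 59
  N = 103 + 94 − 4·59 = -39
  F = 202 + 5·59 − 5·(-39) = 692
Policy B (R − 19, N := -27):
  D = 94
  R = 34 − 19 = 15
  N = -27
  F = 202 + 5·15 − 5·(-27) = 412
Comparing — Policy A: F=692, Policy B: F=412. Lowest is 412 (Policy B).

412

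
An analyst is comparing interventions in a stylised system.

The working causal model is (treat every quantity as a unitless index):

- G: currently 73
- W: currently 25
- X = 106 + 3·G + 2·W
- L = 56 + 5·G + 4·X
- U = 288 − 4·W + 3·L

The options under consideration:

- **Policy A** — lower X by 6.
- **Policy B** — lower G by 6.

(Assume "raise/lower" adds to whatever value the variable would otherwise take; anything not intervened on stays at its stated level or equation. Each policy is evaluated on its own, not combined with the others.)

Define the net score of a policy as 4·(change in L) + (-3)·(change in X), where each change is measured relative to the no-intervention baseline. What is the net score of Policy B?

Baseline:
  G = 73
  W = 25
  X = 106 + 3·73 + 2·25 = 375
  L = 56 + 5·73 + 4·375 = 1921
Policy B (G − 6):
  G = 73 − 6 = 67
  W = 25
  X = 106 + 3·67 + 2·25 = 357
  L = 56 + 5·67 + 4·357 = 1819
ΔL = 1819 − 1921 = -102; ΔX = 357 − 375 = -18
Score = 4·(-102) + (-3)·(-18) = -354

-354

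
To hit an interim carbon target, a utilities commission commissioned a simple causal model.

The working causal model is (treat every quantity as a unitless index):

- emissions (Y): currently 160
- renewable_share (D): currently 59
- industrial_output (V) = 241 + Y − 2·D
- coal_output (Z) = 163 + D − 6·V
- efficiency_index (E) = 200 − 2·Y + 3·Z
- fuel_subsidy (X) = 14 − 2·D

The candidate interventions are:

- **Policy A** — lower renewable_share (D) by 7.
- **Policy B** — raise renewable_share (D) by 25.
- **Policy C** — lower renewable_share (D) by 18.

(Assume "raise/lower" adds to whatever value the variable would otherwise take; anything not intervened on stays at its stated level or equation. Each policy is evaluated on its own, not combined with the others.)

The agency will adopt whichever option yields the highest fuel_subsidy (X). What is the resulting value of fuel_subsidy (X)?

-68

Policy A (D − 7):
  D = 59 − 7 = 52
  X = 14 − 2·52 = -90
Policy B (D + 25):
  D = 59 + 25 = 84
  X = 14 − 2·84 = -154
Policy C (D − 18):
  D = 59 − 18 = 41
  X = 14 − 2·41 = -68
Comparing — Policy A: X=-90, Policy B: X=-154, Policy C: X=-68. Highest is -68 (Policy C).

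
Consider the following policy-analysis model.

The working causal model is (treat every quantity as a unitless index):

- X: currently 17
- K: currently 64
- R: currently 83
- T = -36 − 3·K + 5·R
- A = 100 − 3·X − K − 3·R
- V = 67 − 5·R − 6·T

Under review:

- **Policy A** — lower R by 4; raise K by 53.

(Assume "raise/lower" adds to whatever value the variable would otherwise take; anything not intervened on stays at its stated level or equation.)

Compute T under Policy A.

Policy A (R − 4, K + 53):
  K = 64 + 53 = 117
  R = 83 − 4 = 79
  T = -36 − 3·117 + 5·79 = 8

8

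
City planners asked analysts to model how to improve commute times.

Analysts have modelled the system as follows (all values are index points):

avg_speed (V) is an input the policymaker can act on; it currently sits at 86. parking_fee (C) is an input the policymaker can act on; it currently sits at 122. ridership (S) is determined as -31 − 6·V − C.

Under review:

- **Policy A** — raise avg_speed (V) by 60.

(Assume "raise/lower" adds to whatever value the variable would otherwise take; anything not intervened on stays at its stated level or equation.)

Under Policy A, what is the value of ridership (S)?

-1029

Policy A (V + 60):
  V = 86 + 60 = 146
  C = 122
  S = -31 − 6·146 − 122 = -1029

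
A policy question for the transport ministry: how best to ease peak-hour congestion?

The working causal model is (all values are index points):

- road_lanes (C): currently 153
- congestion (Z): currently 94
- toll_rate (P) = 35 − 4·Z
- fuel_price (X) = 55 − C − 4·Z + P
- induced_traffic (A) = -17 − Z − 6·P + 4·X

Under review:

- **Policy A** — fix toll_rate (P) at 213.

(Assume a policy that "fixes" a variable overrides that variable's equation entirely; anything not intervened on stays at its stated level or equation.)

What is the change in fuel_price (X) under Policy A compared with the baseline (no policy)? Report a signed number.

Baseline:
  C = 153
  Z = 94
  P = 35 − 4·94 = -341
  X = 55 − 153 − 4·94 + (-341) = -815
Policy A (P := 213):
  C = 153
  Z = 94
  P = 213
  X = 55 − 153 − 4·94 + 213 = -261
Change in X: -261 − (-815) = 554

554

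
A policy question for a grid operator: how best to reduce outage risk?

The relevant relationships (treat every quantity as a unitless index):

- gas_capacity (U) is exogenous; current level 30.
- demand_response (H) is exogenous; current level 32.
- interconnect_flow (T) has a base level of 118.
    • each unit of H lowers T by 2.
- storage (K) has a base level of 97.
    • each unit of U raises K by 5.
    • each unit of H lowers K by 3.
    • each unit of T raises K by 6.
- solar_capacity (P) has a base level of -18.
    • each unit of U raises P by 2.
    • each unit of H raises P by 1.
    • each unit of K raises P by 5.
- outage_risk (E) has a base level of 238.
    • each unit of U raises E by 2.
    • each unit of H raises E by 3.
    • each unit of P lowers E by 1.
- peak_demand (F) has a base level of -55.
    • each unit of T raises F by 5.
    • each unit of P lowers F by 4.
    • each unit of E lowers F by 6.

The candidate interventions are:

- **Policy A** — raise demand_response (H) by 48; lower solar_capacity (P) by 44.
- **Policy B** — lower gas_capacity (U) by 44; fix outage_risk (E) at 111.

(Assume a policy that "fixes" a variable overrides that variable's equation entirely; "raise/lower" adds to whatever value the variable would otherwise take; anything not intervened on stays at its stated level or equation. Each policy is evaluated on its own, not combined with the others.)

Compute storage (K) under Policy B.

Policy B (U − 44, E := 111):
  U = 30 − 44 = -14
  H = 32
  T = 118 − 2·32 = 54
  K = 97 + 5·(-14) − 3·32 + 6·54 = 255

255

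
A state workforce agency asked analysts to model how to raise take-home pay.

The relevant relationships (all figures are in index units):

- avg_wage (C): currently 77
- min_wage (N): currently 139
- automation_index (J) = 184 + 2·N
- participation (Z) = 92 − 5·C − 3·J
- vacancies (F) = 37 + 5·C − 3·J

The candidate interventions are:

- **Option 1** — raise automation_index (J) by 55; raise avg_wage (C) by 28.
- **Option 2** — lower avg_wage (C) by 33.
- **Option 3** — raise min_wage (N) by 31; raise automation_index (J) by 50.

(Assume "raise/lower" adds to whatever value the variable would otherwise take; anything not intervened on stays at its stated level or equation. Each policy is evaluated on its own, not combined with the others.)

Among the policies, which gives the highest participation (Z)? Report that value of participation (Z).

Option 1 (J + 55, C + 28):
  C = 77 + 28 = 105
  N = 139
  J = 184 + 2·139 (+55 from intervention) = 517
  Z = 92 − 5·105 − 3·517 = -1984
Option 2 (C − 33):
  C = 77 − 33 = 44
  N = 139
  J = 184 + 2·139 = 462
  Z = 92 − 5·44 − 3·462 = -1514
Option 3 (N + 31, J + 50):
  C = 77
  N = 139 + 31 = 170
  J = 184 + 2·170 (+50 from intervention) = 574
  Z = 92 − 5·77 − 3·574 = -2015
Comparing — Option 1: Z=-1984, Option 2: Z=-1514, Option 3: Z=-2015. Highest is -1514 (Option 2).

-1514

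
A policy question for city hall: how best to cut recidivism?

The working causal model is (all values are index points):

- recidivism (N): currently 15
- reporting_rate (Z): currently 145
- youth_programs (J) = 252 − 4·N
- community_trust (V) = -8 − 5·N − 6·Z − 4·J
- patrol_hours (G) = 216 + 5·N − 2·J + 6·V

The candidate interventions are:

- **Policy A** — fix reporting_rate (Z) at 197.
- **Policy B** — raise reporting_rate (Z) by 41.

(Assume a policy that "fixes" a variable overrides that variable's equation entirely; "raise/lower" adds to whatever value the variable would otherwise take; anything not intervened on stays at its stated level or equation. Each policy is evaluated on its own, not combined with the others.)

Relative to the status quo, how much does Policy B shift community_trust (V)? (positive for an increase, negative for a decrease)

-246

Baseline:
  N = 15
  Z = 145
  J = 252 − 4·15 = 192
  V = -8 − 5·15 − 6·145 − 4·192 = -1721
Policy B (Z + 41):
  N = 15
  Z = 145 + 41 = 186
  J = 252 − 4·15 = 192
  V = -8 − 5·15 − 6·186 − 4·192 = -1967
Change in V: -1967 − (-1721) = -246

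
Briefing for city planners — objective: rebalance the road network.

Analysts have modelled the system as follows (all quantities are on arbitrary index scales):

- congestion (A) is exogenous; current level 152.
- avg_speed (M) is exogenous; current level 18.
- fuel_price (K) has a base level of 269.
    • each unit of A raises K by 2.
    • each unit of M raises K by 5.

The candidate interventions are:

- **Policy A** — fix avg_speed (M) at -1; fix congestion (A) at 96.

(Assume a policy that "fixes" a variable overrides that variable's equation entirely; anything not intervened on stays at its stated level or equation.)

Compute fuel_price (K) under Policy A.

Policy A (M := -1, A := 96):
  A = 96
  M = -1
  K = 269 + 2·96 + 5·(-1) = 456

456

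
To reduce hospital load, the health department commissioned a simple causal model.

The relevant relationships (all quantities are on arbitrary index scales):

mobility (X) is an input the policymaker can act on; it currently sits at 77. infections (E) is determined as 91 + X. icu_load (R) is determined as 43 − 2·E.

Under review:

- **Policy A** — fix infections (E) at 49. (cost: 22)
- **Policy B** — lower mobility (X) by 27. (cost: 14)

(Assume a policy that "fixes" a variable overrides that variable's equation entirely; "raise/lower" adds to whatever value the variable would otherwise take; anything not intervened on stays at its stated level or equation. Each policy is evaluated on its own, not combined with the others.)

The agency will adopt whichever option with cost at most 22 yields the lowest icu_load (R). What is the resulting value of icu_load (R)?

-239

Policy A (E := 49):
  X = 77
  E = 49
  R = 43 − 2·49 = -55
Policy B (X − 27):
  X = 77 − 27 = 50
  E = 91 + 50 = 141
  R = 43 − 2·141 = -239
Comparing — Policy A: R=-55, Policy B: R=-239. Lowest is -239 (Policy B).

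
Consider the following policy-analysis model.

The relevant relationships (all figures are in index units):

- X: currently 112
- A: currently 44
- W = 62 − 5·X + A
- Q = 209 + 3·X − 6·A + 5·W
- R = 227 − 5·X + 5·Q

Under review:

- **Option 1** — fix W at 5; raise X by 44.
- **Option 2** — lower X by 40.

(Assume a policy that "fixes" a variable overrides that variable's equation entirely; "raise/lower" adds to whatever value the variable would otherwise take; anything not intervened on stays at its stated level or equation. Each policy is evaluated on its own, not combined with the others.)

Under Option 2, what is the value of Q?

Option 2 (X − 40):
  X = 112 − 40 = 72
  A = 44
  W = 62 − 5·72 + 44 = -254
  Q = 209 + 3·72 − 6·44 + 5·(-254) = -1109

-1109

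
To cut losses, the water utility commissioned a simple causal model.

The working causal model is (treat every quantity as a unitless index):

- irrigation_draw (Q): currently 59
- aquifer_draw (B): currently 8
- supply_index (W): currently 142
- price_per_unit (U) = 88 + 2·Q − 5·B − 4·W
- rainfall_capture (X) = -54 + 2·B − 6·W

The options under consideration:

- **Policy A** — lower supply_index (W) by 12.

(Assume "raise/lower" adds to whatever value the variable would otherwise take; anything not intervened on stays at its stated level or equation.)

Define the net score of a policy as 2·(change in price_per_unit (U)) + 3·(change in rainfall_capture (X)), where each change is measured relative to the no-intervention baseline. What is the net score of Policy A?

312

Baseline:
  Q = 59
  B = 8
  W = 142
  U = 88 + 2·59 − 5·8 − 4·142 = -402
  X = -54 + 2·8 − 6·142 = -890
Policy A (W − 12):
  Q = 59
  B = 8
  W = 142 − 12 = 130
  U = 88 + 2·59 − 5·8 − 4·130 = -354
  X = -54 + 2·8 − 6·130 = -818
ΔU = -354 − (-402) = 48; ΔX = -818 − (-890) = 72
Score = 2·48 + 3·72 = 312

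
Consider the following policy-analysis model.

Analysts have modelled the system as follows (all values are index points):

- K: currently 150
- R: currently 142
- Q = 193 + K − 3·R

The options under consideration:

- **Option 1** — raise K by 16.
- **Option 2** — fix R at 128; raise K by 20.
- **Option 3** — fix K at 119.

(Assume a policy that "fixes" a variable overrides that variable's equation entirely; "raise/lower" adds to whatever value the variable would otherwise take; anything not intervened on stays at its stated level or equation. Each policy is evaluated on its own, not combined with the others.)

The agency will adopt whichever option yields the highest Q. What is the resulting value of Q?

Option 1 (K + 16):
  K = 150 + 16 = 166
  R = 142
  Q = 193 + 166 − 3·142 = -67
Option 2 (R := 128, K + 20):
  K = 150 + 20 = 170
  R = 128
  Q = 193 + 170 − 3·128 = -21
Option 3 (K := 119):
  K = 119
  R = 142
  Q = 193 + 119 − 3·142 = -114
Comparing — Option 1: Q=-67, Option 2: Q=-21, Option 3: Q=-114. Highest is -21 (Option 2).

-21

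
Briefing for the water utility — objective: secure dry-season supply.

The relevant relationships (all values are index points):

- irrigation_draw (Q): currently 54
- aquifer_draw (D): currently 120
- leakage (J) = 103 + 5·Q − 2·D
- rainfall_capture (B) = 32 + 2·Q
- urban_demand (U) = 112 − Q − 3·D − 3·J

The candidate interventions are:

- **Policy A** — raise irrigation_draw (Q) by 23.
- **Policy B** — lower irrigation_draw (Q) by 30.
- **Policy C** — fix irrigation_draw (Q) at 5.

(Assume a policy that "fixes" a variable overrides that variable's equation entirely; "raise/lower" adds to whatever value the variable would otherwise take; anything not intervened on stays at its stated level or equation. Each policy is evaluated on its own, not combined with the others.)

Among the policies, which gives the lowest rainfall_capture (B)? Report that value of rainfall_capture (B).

Policy A (Q + 23):
  Q = 54 + 23 = 77
  B = 32 + 2·77 = 186
Policy B (Q − 30):
  Q = 54 − 30 = 24
  B = 32 + 2·24 = 80
Policy C (Q := 5):
  Q = 5
  B = 32 + 2·5 = 42
Comparing — Policy A: B=186, Policy B: B=80, Policy C: B=42. Lowest is 42 (Policy C).

42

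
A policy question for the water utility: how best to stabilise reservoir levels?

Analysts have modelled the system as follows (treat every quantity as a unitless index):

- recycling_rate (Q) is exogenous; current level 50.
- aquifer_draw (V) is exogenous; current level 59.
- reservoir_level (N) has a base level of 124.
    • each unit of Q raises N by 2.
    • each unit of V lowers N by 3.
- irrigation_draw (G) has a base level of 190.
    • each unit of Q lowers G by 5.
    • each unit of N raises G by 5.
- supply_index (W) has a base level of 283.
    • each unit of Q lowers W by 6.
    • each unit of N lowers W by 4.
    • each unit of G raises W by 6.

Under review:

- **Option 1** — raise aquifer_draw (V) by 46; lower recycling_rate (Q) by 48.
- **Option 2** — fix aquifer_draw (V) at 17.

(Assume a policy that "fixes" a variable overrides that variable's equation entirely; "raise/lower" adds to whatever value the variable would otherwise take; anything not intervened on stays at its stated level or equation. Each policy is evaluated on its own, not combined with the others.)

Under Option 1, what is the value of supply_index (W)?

-3511

Option 1 (V + 46, Q − 48):
  Q = 50 − 48 = 2
  V = 59 + 46 = 105
  N = 124 + 2·2 − 3·105 = -187
  G = 190 − 5·2 + 5·(-187) = -755
  W = 283 − 6·2 − 4·(-187) + 6·(-755) = -3511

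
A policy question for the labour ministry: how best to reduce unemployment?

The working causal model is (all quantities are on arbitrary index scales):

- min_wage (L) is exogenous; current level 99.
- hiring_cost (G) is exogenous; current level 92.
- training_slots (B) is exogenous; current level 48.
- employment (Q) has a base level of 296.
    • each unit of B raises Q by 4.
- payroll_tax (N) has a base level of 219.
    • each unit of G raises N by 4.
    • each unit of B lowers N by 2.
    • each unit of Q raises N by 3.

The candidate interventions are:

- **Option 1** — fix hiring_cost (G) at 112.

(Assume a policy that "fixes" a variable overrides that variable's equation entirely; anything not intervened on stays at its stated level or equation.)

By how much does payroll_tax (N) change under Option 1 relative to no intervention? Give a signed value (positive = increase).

80

Baseline:
  G = 92
  B = 48
  Q = 296 + 4·48 = 488
  N = 219 + 4·92 − 2·48 + 3·488 = 1955
Option 1 (G := 112):
  G = 112
  B = 48
  Q = 296 + 4·48 = 488
  N = 219 + 4·112 − 2·48 + 3·488 = 2035
Change in N: 2035 − 1955 = 80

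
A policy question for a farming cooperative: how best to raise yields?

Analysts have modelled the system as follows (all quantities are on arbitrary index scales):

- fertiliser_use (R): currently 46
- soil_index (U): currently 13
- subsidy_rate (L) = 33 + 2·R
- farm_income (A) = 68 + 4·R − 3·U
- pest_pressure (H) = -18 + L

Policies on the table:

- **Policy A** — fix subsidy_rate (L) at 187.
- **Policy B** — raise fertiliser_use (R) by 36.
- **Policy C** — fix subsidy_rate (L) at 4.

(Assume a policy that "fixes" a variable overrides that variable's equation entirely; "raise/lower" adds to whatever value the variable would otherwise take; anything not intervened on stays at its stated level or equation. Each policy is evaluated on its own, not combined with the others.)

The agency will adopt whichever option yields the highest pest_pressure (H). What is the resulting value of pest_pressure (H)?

Policy A (L := 187):
  R = 46
  L = 187
  H = -18 + 187 = 169
Policy B (R + 36):
  R = 46 + 36 = 82
  L = 33 + 2·82 = 197
  H = -18 + 197 = 179
Policy C (L := 4):
  R = 46
  L = 4
  H = -18 + 4 = -14
Comparing — Policy A: H=169, Policy B: H=179, Policy C: H=-14. Highest is 179 (Policy B).

179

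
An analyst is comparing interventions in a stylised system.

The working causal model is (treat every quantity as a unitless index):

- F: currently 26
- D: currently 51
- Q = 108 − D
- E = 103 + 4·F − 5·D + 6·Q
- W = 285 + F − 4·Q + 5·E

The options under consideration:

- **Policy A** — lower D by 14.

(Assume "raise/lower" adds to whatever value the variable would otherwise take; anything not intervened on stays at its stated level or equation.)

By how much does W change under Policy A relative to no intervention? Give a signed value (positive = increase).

Baseline:
  F = 26
  D = 51
  Q = 108 − 51 = 57
  E = 103 + 4·26 − 5·51 + 6·57 = 294
  W = 285 + 26 − 4·57 + 5·294 = 1553
Policy A (D − 14):
  F = 26
  D = 51 − 14 = 37
  Q = 108 − 37 = 71
  E = 103 + 4·26 − 5·37 + 6·71 = 448
  W = 285 + 26 − 4·71 + 5·448 = 2267
Change in W: 2267 − 1553 = 714

714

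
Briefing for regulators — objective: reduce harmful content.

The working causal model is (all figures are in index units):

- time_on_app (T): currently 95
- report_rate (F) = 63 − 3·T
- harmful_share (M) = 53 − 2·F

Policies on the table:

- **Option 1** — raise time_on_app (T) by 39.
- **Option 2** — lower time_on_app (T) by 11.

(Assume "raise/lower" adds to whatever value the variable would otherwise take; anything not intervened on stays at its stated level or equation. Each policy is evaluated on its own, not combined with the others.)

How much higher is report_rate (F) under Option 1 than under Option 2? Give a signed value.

-150

Option 1 (T + 39):
  T = 95 + 39 = 134
  F = 63 − 3·134 = -339
Option 2 (T − 11):
  T = 95 − 11 = 84
  F = 63 − 3·84 = -189
F: -339 − (-189) = -150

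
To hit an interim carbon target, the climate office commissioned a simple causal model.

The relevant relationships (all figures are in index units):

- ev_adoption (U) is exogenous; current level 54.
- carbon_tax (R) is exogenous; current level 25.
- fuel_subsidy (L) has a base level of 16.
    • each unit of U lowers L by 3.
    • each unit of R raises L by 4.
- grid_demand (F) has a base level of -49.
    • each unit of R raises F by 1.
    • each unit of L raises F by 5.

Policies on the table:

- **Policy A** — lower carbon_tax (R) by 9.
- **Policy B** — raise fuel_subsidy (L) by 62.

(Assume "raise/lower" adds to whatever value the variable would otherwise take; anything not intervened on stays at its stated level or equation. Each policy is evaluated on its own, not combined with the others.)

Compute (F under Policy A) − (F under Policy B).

-499

Policy A (R − 9):
  U = 54
  R = 25 − 9 = 16
  L = 16 − 3·54 + 4·16 = -82
  F = -49 + 16 + 5·(-82) = -443
Policy B (L + 62):
  U = 54
  R = 25
  L = 16 − 3·54 + 4·25 (+62 from intervention) = 16
  F = -49 + 25 + 5·16 = 56
F: -443 − 56 = -499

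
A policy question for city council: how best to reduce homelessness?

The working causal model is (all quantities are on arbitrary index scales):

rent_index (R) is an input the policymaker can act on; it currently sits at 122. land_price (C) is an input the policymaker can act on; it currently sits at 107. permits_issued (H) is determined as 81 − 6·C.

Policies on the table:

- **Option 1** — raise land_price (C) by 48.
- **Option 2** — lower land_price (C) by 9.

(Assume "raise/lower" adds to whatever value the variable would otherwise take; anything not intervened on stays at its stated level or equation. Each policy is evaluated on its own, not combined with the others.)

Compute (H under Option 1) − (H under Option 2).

-342

Option 1 (C + 48):
  C = 107 + 48 = 155
  H = 81 − 6·155 = -849
Option 2 (C − 9):
  C = 107 − 9 = 98
  H = 81 − 6·98 = -507
H: -849 − (-507) = -342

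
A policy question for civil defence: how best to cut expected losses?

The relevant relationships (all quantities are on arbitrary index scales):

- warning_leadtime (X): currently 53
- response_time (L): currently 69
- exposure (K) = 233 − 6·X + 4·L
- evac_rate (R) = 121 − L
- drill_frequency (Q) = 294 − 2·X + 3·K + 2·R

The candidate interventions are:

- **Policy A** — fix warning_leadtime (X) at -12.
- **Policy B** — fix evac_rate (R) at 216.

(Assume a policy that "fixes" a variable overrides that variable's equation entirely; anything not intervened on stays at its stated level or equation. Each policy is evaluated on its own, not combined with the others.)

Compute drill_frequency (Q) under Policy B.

1193

Policy B (R := 216):
  X = 53
  L = 69
  K = 233 − 6·53 + 4·69 = 191
  R = 216
  Q = 294 − 2·53 + 3·191 + 2·216 = 1193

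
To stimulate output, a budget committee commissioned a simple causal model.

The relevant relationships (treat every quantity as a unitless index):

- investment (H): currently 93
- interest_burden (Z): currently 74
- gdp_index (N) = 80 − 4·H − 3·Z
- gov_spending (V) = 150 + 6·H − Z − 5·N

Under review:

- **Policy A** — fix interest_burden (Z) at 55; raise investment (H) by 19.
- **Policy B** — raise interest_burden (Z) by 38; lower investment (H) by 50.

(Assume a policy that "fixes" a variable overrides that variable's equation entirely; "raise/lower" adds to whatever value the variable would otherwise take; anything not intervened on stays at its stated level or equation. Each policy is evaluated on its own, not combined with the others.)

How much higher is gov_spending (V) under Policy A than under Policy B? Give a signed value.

996

Policy A (Z := 55, H + 19):
  H = 93 + 19 = 112
  Z = 55
  N = 80 − 4·112 − 3·55 = -533
  V = 150 + 6·112 − 55 − 5·(-533) = 3432
Policy B (Z + 38, H − 50):
  H = 93 − 50 = 43
  Z = 74 + 38 = 112
  N = 80 − 4·43 − 3·112 = -428
  V = 150 + 6·43 − 112 − 5·(-428) = 2436
V: 3432 − 2436 = 996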